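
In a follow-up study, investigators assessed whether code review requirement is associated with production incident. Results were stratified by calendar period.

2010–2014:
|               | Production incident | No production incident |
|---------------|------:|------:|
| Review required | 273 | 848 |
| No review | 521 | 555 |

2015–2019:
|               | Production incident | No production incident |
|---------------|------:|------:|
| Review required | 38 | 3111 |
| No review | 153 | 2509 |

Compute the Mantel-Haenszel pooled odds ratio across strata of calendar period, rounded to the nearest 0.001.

OR_MH = Σ(aᵢdᵢ/nᵢ) / Σ(bᵢcᵢ/nᵢ), where nᵢ is the stratum total.
Stratum 1 (2010–2014): n = 2197; a·d/n = 273·555/2197 = 68.9645; b·c/n = 848·521/2197 = 201.0960
Stratum 2 (2015–2019): n = 5811; a·d/n = 38·2509/5811 = 16.4072; b·c/n = 3111·153/5811 = 81.9107
OR_MH = (68.9645 + 16.4072) / (201.0960 + 81.9107) = 85.3717 / 283.0067 = 0.30166

0.302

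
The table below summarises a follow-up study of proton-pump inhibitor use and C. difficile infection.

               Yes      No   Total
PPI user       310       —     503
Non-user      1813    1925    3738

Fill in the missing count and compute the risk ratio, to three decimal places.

The missing cell is in the exposed row: 503 − 310 = 193.
So a = 310, b = 193, c = 1813, d = 1925.
RR = [a/(a+b)] / [c/(c+d)] = (310/503) / (1813/3738) = 0.61630/0.48502 = 1.27068

1.271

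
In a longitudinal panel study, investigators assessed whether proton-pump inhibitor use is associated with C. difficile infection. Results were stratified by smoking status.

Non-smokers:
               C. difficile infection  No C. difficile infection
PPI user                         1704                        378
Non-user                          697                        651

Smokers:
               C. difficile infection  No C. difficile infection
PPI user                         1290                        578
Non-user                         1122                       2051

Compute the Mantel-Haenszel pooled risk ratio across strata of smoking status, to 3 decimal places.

1.766

RR_MH = Σ(aᵢ·n₀ᵢ/nᵢ) / Σ(cᵢ·n₁ᵢ/nᵢ), with n₁ᵢ = aᵢ+bᵢ (exposed), n₀ᵢ = cᵢ+dᵢ (unexposed), nᵢ = n₁ᵢ+n₀ᵢ.
Stratum 1 (Non-smokers): n₁ = 2082, n₀ = 1348, n = 3430; a·n₀/n = 1704·1348/3430 = 669.6770; c·n₁/n = 697·2082/3430 = 423.0770
Stratum 2 (Smokers): n₁ = 1868, n₀ = 3173, n = 5041; a·n₀/n = 1290·3173/5041 = 811.9758; c·n₁/n = 1122·1868/5041 = 415.7699
RR_MH = (669.6770 + 811.9758) / (423.0770 + 415.7699) = 1481.6528 / 838.8469 = 1.76630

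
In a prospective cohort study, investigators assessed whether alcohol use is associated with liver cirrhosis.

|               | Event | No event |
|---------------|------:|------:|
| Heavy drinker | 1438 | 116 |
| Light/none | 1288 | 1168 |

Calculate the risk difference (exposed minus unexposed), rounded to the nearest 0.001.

Cells: a = 1438, b = 116, c = 1288, d = 1168.
Risk in exposed = 1438/1554 = 0.925354; risk in unexposed = 1288/2456 = 0.524430.
Risk difference = 0.925354 − 0.524430 = 0.400924

0.401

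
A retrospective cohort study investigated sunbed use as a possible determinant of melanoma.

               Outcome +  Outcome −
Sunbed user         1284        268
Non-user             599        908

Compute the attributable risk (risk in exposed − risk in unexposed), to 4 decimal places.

0.4298

Cells: a = 1284, b = 268, c = 599, d = 908.
Risk in exposed = 1284/1552 = 0.827320; risk in unexposed = 599/1507 = 0.397478.
Risk difference = 0.827320 − 0.397478 = 0.429841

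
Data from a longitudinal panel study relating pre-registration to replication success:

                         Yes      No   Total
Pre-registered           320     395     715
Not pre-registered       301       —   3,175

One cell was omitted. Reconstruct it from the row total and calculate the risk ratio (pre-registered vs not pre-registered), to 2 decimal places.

4.72

The missing cell is in the unexposed row: 3175 − 301 = 2874.
So a = 320, b = 395, c = 301, d = 2874.
RR = [a/(a+b)] / [c/(c+d)] = (320/715) / (301/3175) = 0.44755/0.09480 = 4.72086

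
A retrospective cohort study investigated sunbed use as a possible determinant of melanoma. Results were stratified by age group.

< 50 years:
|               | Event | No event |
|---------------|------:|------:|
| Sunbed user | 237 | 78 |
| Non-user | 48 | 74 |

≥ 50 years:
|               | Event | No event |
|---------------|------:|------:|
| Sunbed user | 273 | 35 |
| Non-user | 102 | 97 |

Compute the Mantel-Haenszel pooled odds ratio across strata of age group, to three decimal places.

5.917

OR_MH = Σ(aᵢdᵢ/nᵢ) / Σ(bᵢcᵢ/nᵢ), where nᵢ is the stratum total.
Stratum 1 (< 50 years): n = 437; a·d/n = 237·74/437 = 40.1327; b·c/n = 78·48/437 = 8.5675
Stratum 2 (≥ 50 years): n = 507; a·d/n = 273·97/507 = 52.2308; b·c/n = 35·102/507 = 7.0414
OR_MH = (40.1327 + 52.2308) / (8.5675 + 7.0414) = 92.3635 / 15.6089 = 5.91735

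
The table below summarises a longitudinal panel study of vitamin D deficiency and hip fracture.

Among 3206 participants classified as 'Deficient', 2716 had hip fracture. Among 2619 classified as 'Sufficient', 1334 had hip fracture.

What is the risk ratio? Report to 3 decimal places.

1.663

From the description: a = 2716, b = 490, c = 1334, d = 1285.
Risk in exposed = 2716/3206 = 0.84716; risk in unexposed = 1334/2619 = 0.50935.
RR = 0.84716 / 0.50935 = 1.66321
The risk among the exposed is 1.66 times that among the unexposed.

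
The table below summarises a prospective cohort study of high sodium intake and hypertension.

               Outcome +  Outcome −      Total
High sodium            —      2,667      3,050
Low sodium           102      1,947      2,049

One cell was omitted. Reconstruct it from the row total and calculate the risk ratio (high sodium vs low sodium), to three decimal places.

The missing cell is in the exposed row: 3050 − 2667 = 383.
So a = 383, b = 2667, c = 102, d = 1947.
RR = [a/(a+b)] / [c/(c+d)] = (383/3050) / (102/2049) = 0.12557/0.04978 = 2.52256

2.523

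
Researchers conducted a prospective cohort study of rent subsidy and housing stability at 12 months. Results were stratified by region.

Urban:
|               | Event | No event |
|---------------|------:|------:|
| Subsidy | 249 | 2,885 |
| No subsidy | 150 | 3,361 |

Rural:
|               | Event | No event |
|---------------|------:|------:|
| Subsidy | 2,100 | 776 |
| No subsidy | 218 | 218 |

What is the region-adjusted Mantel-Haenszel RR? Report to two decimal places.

1.57

RR_MH = Σ(aᵢ·n₀ᵢ/nᵢ) / Σ(cᵢ·n₁ᵢ/nᵢ), with n₁ᵢ = aᵢ+bᵢ (exposed), n₀ᵢ = cᵢ+dᵢ (unexposed), nᵢ = n₁ᵢ+n₀ᵢ.
Stratum 1 (Urban): n₁ = 3134, n₀ = 3511, n = 6645; a·n₀/n = 249·3511/6645 = 131.5634; c·n₁/n = 150·3134/6645 = 70.7449
Stratum 2 (Rural): n₁ = 2876, n₀ = 436, n = 3312; a·n₀/n = 2100·436/3312 = 276.4493; c·n₁/n = 218·2876/3312 = 189.3019
RR_MH = (131.5634 + 276.4493) / (70.7449 + 189.3019) = 408.0127 / 260.0469 = 1.56900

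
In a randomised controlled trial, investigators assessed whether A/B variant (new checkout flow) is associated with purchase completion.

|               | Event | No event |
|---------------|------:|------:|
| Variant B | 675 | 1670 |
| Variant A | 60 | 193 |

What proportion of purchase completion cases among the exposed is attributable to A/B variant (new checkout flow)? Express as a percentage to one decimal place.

17.6

Cells: a = 675, b = 1670, c = 60, d = 193.
Risk in exposed = 675/2345 = 0.28785; risk in unexposed = 60/253 = 0.23715.
RR = 0.28785/0.23715 = 1.21375
AR% = (RR − 1)/RR × 100 = (1.21375 − 1)/1.21375 × 100 = 17.6109%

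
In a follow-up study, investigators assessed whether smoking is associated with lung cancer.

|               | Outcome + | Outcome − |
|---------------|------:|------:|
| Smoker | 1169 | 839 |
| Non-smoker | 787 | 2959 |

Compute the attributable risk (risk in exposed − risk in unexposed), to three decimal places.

Cells: a = 1169, b = 839, c = 787, d = 2959.
Risk in exposed = 1169/2008 = 0.582171; risk in unexposed = 787/3746 = 0.210091.
Risk difference = 0.582171 − 0.210091 = 0.372081

0.372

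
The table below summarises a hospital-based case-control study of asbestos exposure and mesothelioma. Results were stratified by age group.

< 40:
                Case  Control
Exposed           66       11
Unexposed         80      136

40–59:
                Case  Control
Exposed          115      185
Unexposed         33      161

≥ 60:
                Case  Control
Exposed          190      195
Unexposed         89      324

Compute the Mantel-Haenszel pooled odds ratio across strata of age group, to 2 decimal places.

3.91

OR_MH = Σ(aᵢdᵢ/nᵢ) / Σ(bᵢcᵢ/nᵢ), where nᵢ is the stratum total.
Stratum 1 (< 40): n = 293; a·d/n = 66·136/293 = 30.6348; b·c/n = 11·80/293 = 3.0034
Stratum 2 (40–59): n = 494; a·d/n = 115·161/494 = 37.4798; b·c/n = 185·33/494 = 12.3583
Stratum 3 (≥ 60): n = 798; a·d/n = 190·324/798 = 77.1429; b·c/n = 195·89/798 = 21.7481
OR_MH = (30.6348 + 37.4798 + 77.1429) / (3.0034 + 12.3583 + 21.7481) = 145.2574 / 37.1098 = 3.91426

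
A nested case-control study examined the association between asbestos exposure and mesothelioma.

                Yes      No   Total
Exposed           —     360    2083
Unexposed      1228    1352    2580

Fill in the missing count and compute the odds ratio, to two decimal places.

The missing cell is in the exposed row: 2083 − 360 = 1723.
So a = 1723, b = 360, c = 1228, d = 1352.
OR = (a·d)/(b·c) = (1723 × 1352) / (360 × 1228) = 2329496 / 442080 = 5.26940

5.27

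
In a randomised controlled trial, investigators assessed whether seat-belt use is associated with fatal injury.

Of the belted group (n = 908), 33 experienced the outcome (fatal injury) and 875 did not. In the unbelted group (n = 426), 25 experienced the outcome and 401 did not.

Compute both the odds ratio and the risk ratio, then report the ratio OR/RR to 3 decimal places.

0.977

From the description: a = 33, b = 875, c = 25, d = 401.
OR = (33·401)/(875·25) = 13233/21875 = 0.60494
Risk in exposed = 33/908 = 0.03634; risk in unexposed = 25/426 = 0.05869; RR = 0.61930
OR/RR = 0.60494 / 0.61930 = 0.97682
The outcome is rare in both groups, so OR ≈ RR (ratio near 1).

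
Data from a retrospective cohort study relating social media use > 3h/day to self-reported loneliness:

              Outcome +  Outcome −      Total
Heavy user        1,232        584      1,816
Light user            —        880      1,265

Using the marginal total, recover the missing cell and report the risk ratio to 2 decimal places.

2.23

The missing cell is in the unexposed row: 1265 − 880 = 385.
So a = 1232, b = 584, c = 385, d = 880.
RR = [a/(a+b)] / [c/(c+d)] = (1232/1816) / (385/1265) = 0.67841/0.30435 = 2.22907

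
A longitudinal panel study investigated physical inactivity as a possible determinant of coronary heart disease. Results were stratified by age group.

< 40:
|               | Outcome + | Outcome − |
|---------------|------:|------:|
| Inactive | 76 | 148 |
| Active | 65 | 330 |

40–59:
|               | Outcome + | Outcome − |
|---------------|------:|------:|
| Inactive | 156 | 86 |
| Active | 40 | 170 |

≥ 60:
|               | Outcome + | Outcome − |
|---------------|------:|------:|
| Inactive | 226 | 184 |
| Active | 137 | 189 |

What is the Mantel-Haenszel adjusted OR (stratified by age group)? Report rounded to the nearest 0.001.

2.739

OR_MH = Σ(aᵢdᵢ/nᵢ) / Σ(bᵢcᵢ/nᵢ), where nᵢ is the stratum total.
Stratum 1 (< 40): n = 619; a·d/n = 76·330/619 = 40.5170; b·c/n = 148·65/619 = 15.5412
Stratum 2 (40–59): n = 452; a·d/n = 156·170/452 = 58.6726; b·c/n = 86·40/452 = 7.6106
Stratum 3 (≥ 60): n = 736; a·d/n = 226·189/736 = 58.0353; b·c/n = 184·137/736 = 34.2500
OR_MH = (40.5170 + 58.6726 + 58.0353) / (15.5412 + 7.6106 + 34.2500) = 157.2249 / 57.4018 = 2.73902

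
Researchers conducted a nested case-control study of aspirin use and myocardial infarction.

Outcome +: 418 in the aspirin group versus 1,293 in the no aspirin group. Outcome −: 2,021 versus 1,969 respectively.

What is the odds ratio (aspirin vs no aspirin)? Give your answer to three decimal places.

0.315

From the description: a = 418, b = 2021, c = 1293, d = 1969.
OR = (a·d)/(b·c) = (418 × 1969) / (2021 × 1293) = 823042 / 2613153 = 0.31496
Exposure is associated with lower odds of myocardial infarction (OR = 0.31 < 1).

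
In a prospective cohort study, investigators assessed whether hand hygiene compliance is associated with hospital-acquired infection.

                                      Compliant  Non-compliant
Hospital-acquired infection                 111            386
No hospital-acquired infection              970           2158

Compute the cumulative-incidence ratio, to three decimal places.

Reading the table with exposure as columns: a = 111 (Compliant, case), b = 970 (Compliant, non-case), c = 386 (Non-compliant, case), d = 2158.
Risk in exposed = 111/1081 = 0.10268; risk in unexposed = 386/2544 = 0.15173.
RR = 0.10268 / 0.15173 = 0.67675
The risk is 32% lower among the exposed than among the unexposed.

0.677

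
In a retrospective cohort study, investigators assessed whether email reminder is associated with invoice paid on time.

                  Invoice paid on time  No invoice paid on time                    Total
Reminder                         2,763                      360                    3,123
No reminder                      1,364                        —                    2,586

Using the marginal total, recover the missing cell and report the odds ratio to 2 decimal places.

6.88

The missing cell is in the unexposed row: 2586 − 1364 = 1222.
So a = 2763, b = 360, c = 1364, d = 1222.
OR = (a·d)/(b·c) = (2763 × 1222) / (360 × 1364) = 3376386 / 491040 = 6.87599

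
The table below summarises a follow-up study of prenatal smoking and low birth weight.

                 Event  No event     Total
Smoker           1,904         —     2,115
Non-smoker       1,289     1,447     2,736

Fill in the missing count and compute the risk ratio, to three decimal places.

1.911

The missing cell is in the exposed row: 2115 − 1904 = 211.
So a = 1904, b = 211, c = 1289, d = 1447.
RR = [a/(a+b)] / [c/(c+d)] = (1904/2115) / (1289/2736) = 0.90024/0.47113 = 1.91082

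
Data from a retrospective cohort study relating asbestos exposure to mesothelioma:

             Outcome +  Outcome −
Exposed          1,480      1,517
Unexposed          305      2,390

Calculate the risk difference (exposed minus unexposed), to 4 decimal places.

0.3807

Cells: a = 1480, b = 1517, c = 305, d = 2390.
Risk in exposed = 1480/2997 = 0.493827; risk in unexposed = 305/2695 = 0.113173.
Risk difference = 0.493827 − 0.113173 = 0.380655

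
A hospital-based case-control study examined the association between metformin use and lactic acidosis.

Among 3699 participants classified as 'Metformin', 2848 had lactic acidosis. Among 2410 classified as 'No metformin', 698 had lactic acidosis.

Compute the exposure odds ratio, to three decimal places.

From the description: a = 2848, b = 851, c = 698, d = 1712.
OR = (a·d)/(b·c) = (2848 × 1712) / (851 × 698) = 4875776 / 593998 = 8.20840
The odds of lactic acidosis are about 8.21 times as high in the metformin group.

8.208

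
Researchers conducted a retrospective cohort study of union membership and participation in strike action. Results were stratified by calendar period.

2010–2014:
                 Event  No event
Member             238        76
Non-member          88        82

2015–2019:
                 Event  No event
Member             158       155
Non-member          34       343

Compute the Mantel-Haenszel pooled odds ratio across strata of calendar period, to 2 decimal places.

OR_MH = Σ(aᵢdᵢ/nᵢ) / Σ(bᵢcᵢ/nᵢ), where nᵢ is the stratum total.
Stratum 1 (2010–2014): n = 484; a·d/n = 238·82/484 = 40.3223; b·c/n = 76·88/484 = 13.8182
Stratum 2 (2015–2019): n = 690; a·d/n = 158·343/690 = 78.5420; b·c/n = 155·34/690 = 7.6377
OR_MH = (40.3223 + 78.5420) / (13.8182 + 7.6377) = 118.8643 / 21.4559 = 5.53995

5.54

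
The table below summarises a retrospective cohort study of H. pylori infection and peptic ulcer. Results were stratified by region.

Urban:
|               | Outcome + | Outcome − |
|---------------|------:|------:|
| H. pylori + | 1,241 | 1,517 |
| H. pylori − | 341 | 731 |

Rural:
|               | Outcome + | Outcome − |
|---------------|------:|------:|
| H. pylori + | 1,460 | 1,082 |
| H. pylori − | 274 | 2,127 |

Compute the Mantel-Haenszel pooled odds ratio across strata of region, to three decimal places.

OR_MH = Σ(aᵢdᵢ/nᵢ) / Σ(bᵢcᵢ/nᵢ), where nᵢ is the stratum total.
Stratum 1 (Urban): n = 3830; a·d/n = 1241·731/3830 = 236.8593; b·c/n = 1517·341/3830 = 135.0645
Stratum 2 (Rural): n = 4943; a·d/n = 1460·2127/4943 = 628.2460; b·c/n = 1082·274/4943 = 59.9773
OR_MH = (236.8593 + 628.2460) / (135.0645 + 59.9773) = 865.1053 / 195.0418 = 4.43549

4.435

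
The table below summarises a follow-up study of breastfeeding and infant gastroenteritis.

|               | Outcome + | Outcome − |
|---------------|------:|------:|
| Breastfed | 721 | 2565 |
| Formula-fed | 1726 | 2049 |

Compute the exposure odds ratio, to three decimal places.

0.334

Cells: a = 721, b = 2565, c = 1726, d = 2049.
OR = (a·d)/(b·c) = (721 × 2049) / (2565 × 1726) = 1477329 / 4427190 = 0.33369
Exposure is associated with lower odds of infant gastroenteritis (OR = 0.33 < 1).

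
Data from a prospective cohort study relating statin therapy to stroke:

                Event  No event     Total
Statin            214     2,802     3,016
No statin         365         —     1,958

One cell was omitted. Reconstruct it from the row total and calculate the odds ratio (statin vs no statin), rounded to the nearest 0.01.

The missing cell is in the unexposed row: 1958 − 365 = 1593.
So a = 214, b = 2802, c = 365, d = 1593.
OR = (a·d)/(b·c) = (214 × 1593) / (2802 × 365) = 340902 / 1022730 = 0.33333

0.33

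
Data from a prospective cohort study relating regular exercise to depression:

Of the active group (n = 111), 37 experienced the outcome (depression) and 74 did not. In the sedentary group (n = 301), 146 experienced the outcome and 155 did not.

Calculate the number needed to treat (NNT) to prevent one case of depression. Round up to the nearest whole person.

7

Risk in treated group = 37/111 = 0.33333; risk in control = 146/301 = 0.48505.
Absolute risk reduction = 0.48505 − 0.33333 = 0.15172
NNT = 1 / ARR = 1 / 0.15172 = 6.591 → round up → 7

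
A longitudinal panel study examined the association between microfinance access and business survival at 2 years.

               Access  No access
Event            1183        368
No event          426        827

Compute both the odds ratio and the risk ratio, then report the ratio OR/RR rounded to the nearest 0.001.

2.614

Reading the table with exposure as columns: a = 1183 (Access, case), b = 426 (Access, non-case), c = 368 (No access, case), d = 827.
OR = (1183·827)/(426·368) = 978341/156768 = 6.24069
Risk in exposed = 1183/1609 = 0.73524; risk in unexposed = 368/1195 = 0.30795; RR = 2.38753
OR/RR = 6.24069 / 2.38753 = 2.61387
The outcome is not rare, so the OR lies further from 1 than the RR.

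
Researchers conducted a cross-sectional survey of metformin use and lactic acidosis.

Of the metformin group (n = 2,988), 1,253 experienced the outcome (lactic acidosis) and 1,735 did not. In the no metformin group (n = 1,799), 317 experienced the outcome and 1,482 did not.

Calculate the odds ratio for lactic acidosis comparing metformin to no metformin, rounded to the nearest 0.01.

3.38

From the description: a = 1253, b = 1735, c = 317, d = 1482.
OR = (a·d)/(b·c) = (1253 × 1482) / (1735 × 317) = 1856946 / 549995 = 3.37630
The odds of lactic acidosis are about 3.38 times as high in the metformin group.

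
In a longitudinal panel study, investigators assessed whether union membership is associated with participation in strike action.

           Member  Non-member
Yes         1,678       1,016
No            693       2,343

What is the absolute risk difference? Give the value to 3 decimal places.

0.405

Reading the table with exposure as columns: a = 1678 (Member, case), b = 693 (Member, non-case), c = 1016 (Non-member, case), d = 2343.
Risk in exposed = 1678/2371 = 0.707718; risk in unexposed = 1016/3359 = 0.302471.
Risk difference = 0.707718 − 0.302471 = 0.405247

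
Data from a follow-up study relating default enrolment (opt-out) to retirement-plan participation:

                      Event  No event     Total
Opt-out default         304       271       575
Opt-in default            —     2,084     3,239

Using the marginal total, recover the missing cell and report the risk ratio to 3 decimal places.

1.483

The missing cell is in the unexposed row: 3239 − 2084 = 1155.
So a = 304, b = 271, c = 1155, d = 2084.
RR = [a/(a+b)] / [c/(c+d)] = (304/575) / (1155/3239) = 0.52870/0.35659 = 1.48264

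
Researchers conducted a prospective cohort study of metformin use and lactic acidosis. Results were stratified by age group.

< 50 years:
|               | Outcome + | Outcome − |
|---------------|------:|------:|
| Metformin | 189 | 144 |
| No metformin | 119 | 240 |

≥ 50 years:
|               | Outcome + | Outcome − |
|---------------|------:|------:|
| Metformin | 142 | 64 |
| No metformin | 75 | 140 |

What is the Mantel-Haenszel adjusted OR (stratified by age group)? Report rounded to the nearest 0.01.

OR_MH = Σ(aᵢdᵢ/nᵢ) / Σ(bᵢcᵢ/nᵢ), where nᵢ is the stratum total.
Stratum 1 (< 50 years): n = 692; a·d/n = 189·240/692 = 65.5491; b·c/n = 144·119/692 = 24.7630
Stratum 2 (≥ 50 years): n = 421; a·d/n = 142·140/421 = 47.2209; b·c/n = 64·75/421 = 11.4014
OR_MH = (65.5491 + 47.2209) / (24.7630 + 11.4014) = 112.7700 / 36.1644 = 3.11826

3.12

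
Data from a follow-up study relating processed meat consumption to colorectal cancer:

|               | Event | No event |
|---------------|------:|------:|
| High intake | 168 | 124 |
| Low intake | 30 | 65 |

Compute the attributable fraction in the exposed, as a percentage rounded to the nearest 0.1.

45.1

Cells: a = 168, b = 124, c = 30, d = 65.
Risk in exposed = 168/292 = 0.57534; risk in unexposed = 30/95 = 0.31579.
RR = 0.57534/0.31579 = 1.82192
AR% = (RR − 1)/RR × 100 = (1.82192 − 1)/1.82192 × 100 = 45.1128%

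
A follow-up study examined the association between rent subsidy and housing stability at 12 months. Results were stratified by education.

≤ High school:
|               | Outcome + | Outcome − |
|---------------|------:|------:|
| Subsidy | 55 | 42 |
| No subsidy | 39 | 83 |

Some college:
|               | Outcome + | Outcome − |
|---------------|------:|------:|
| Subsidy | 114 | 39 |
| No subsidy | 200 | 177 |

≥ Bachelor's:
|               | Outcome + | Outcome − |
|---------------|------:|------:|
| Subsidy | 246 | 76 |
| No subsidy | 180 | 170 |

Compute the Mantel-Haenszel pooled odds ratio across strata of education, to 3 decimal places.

OR_MH = Σ(aᵢdᵢ/nᵢ) / Σ(bᵢcᵢ/nᵢ), where nᵢ is the stratum total.
Stratum 1 (≤ High school): n = 219; a·d/n = 55·83/219 = 20.8447; b·c/n = 42·39/219 = 7.4795
Stratum 2 (Some college): n = 530; a·d/n = 114·177/530 = 38.0717; b·c/n = 39·200/530 = 14.7170
Stratum 3 (≥ Bachelor's): n = 672; a·d/n = 246·170/672 = 62.2321; b·c/n = 76·180/672 = 20.3571
OR_MH = (20.8447 + 38.0717 + 62.2321) / (7.4795 + 14.7170 + 20.3571) = 121.1486 / 42.5536 = 2.84697

2.847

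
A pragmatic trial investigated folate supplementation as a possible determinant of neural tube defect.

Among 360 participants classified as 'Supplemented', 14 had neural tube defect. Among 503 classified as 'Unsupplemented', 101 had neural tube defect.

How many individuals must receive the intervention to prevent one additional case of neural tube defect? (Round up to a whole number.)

Risk in treated group = 14/360 = 0.03889; risk in control = 101/503 = 0.20080.
Absolute risk reduction = 0.20080 − 0.03889 = 0.16191
NNT = 1 / ARR = 1 / 0.16191 = 6.176 → round up → 7

7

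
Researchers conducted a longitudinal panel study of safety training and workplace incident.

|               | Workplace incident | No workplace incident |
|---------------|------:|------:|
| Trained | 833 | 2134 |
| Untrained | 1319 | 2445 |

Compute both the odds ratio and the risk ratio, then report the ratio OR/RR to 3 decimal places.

0.903

Cells: a = 833, b = 2134, c = 1319, d = 2445.
OR = (833·2445)/(2134·1319) = 2036685/2814746 = 0.72358
Risk in exposed = 833/2967 = 0.28075; risk in unexposed = 1319/3764 = 0.35043; RR = 0.80118
OR/RR = 0.72358 / 0.80118 = 0.90313
The outcome is not rare, so the OR lies further from 1 than the RR.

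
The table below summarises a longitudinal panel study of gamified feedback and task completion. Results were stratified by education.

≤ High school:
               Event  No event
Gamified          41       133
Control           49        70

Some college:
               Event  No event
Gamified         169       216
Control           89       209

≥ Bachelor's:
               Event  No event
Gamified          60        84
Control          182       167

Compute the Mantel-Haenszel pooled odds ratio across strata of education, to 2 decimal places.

1.01

OR_MH = Σ(aᵢdᵢ/nᵢ) / Σ(bᵢcᵢ/nᵢ), where nᵢ is the stratum total.
Stratum 1 (≤ High school): n = 293; a·d/n = 41·70/293 = 9.7952; b·c/n = 133·49/293 = 22.2423
Stratum 2 (Some college): n = 683; a·d/n = 169·209/683 = 51.7145; b·c/n = 216·89/683 = 28.1464
Stratum 3 (≥ Bachelor's): n = 493; a·d/n = 60·167/493 = 20.3245; b·c/n = 84·182/493 = 31.0101
OR_MH = (9.7952 + 51.7145 + 20.3245) / (22.2423 + 28.1464 + 31.0101) = 81.8343 / 81.3989 = 1.00535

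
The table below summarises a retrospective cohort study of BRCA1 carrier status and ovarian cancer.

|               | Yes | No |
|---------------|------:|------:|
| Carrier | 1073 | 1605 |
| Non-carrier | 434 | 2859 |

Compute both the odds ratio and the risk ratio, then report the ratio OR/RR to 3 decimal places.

Cells: a = 1073, b = 1605, c = 434, d = 2859.
OR = (1073·2859)/(1605·434) = 3067707/696570 = 4.40402
Risk in exposed = 1073/2678 = 0.40067; risk in unexposed = 434/3293 = 0.13179; RR = 3.04012
OR/RR = 4.40402 / 3.04012 = 1.44863
The outcome is not rare, so the OR lies further from 1 than the RR.

1.449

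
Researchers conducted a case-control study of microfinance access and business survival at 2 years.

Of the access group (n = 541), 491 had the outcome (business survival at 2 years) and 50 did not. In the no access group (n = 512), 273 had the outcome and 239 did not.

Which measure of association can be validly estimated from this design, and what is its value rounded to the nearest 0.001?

8.597

From the description: a = 491, b = 50, c = 273, d = 239.
This is a case-control study: participants were sampled on outcome status, so risks in the source population cannot be estimated directly — relative risk is not valid here. The odds ratio is the appropriate measure.
OR = (a·d)/(b·c) = (491 × 239) / (50 × 273) = 117349 / 13650 = 8.59700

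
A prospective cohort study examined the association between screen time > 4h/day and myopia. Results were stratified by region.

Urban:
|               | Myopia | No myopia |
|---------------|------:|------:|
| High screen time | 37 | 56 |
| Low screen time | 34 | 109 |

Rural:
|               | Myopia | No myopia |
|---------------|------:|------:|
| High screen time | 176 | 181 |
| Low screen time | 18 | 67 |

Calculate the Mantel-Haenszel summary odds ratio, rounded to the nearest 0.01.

OR_MH = Σ(aᵢdᵢ/nᵢ) / Σ(bᵢcᵢ/nᵢ), where nᵢ is the stratum total.
Stratum 1 (Urban): n = 236; a·d/n = 37·109/236 = 17.0890; b·c/n = 56·34/236 = 8.0678
Stratum 2 (Rural): n = 442; a·d/n = 176·67/442 = 26.6787; b·c/n = 181·18/442 = 7.3710
OR_MH = (17.0890 + 26.6787) / (8.0678 + 7.3710) = 43.7677 / 15.4388 = 2.83491

2.83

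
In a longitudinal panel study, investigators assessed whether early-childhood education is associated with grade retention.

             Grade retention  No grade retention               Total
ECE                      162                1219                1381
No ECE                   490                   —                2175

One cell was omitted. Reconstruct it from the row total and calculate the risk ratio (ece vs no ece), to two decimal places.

0.52

The missing cell is in the unexposed row: 2175 − 490 = 1685.
So a = 162, b = 1219, c = 490, d = 1685.
RR = [a/(a+b)] / [c/(c+d)] = (162/1381) / (490/2175) = 0.11731/0.22529 = 0.52070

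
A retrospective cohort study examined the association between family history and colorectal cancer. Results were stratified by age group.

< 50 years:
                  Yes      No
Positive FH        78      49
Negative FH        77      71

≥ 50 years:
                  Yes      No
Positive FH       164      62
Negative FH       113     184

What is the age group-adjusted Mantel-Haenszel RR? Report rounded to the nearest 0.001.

RR_MH = Σ(aᵢ·n₀ᵢ/nᵢ) / Σ(cᵢ·n₁ᵢ/nᵢ), with n₁ᵢ = aᵢ+bᵢ (exposed), n₀ᵢ = cᵢ+dᵢ (unexposed), nᵢ = n₁ᵢ+n₀ᵢ.
Stratum 1 (< 50 years): n₁ = 127, n₀ = 148, n = 275; a·n₀/n = 78·148/275 = 41.9782; c·n₁/n = 77·127/275 = 35.5600
Stratum 2 (≥ 50 years): n₁ = 226, n₀ = 297, n = 523; a·n₀/n = 164·297/523 = 93.1319; c·n₁/n = 113·226/523 = 48.8298
RR_MH = (41.9782 + 93.1319) / (35.5600 + 48.8298) = 135.1101 / 84.3898 = 1.60102

1.601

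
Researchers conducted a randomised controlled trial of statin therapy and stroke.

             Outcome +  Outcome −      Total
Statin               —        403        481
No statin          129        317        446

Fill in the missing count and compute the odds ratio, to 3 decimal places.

The missing cell is in the exposed row: 481 − 403 = 78.
So a = 78, b = 403, c = 129, d = 317.
OR = (a·d)/(b·c) = (78 × 317) / (403 × 129) = 24726 / 51987 = 0.47562

0.476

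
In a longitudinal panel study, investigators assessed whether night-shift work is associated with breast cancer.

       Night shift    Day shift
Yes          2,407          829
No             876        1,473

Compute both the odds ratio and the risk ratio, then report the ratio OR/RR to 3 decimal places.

2.398

Reading the table with exposure as columns: a = 2407 (Night shift, case), b = 876 (Night shift, non-case), c = 829 (Day shift, case), d = 1473.
OR = (2407·1473)/(876·829) = 3545511/726204 = 4.88225
Risk in exposed = 2407/3283 = 0.73317; risk in unexposed = 829/2302 = 0.36012; RR = 2.03590
OR/RR = 4.88225 / 2.03590 = 2.39808
The outcome is not rare, so the OR lies further from 1 than the RR.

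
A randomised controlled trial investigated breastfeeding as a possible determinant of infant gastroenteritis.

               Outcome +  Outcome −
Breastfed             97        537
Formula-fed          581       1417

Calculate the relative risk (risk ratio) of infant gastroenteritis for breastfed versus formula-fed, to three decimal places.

0.526

Cells: a = 97, b = 537, c = 581, d = 1417.
Risk in exposed = 97/634 = 0.15300; risk in unexposed = 581/1998 = 0.29079.
RR = 0.15300 / 0.29079 = 0.52614
The risk is 47% lower among the exposed than among the unexposed.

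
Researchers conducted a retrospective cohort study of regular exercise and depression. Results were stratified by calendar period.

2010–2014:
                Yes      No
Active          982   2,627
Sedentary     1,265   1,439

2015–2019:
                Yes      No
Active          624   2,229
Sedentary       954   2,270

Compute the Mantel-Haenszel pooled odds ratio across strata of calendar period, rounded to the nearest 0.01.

OR_MH = Σ(aᵢdᵢ/nᵢ) / Σ(bᵢcᵢ/nᵢ), where nᵢ is the stratum total.
Stratum 1 (2010–2014): n = 6313; a·d/n = 982·1439/6313 = 223.8394; b·c/n = 2627·1265/6313 = 526.3987
Stratum 2 (2015–2019): n = 6077; a·d/n = 624·2270/6077 = 233.0887; b·c/n = 2229·954/6077 = 349.9204
OR_MH = (223.8394 + 233.0887) / (526.3987 + 349.9204) = 456.9281 / 876.3191 = 0.52142

0.52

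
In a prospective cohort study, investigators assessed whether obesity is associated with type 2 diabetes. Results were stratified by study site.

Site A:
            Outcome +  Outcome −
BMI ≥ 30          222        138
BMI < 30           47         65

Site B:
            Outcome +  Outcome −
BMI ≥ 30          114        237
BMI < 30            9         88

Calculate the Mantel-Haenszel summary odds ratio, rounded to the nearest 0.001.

2.863

OR_MH = Σ(aᵢdᵢ/nᵢ) / Σ(bᵢcᵢ/nᵢ), where nᵢ is the stratum total.
Stratum 1 (Site A): n = 472; a·d/n = 222·65/472 = 30.5720; b·c/n = 138·47/472 = 13.7415
Stratum 2 (Site B): n = 448; a·d/n = 114·88/448 = 22.3929; b·c/n = 237·9/448 = 4.7612
OR_MH = (30.5720 + 22.3929) / (13.7415 + 4.7612) = 52.9649 / 18.5027 = 2.86255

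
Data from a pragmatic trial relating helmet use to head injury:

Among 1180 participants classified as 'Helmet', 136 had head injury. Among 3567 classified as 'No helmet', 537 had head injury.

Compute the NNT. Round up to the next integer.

Risk in treated group = 136/1180 = 0.11525; risk in control = 537/3567 = 0.15055.
Absolute risk reduction = 0.15055 − 0.11525 = 0.03529
NNT = 1 / ARR = 1 / 0.03529 = 28.335 → round up → 29

29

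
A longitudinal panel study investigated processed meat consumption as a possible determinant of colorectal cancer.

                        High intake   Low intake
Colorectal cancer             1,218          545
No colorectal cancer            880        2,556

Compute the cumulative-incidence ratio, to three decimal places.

Reading the table with exposure as columns: a = 1218 (High intake, case), b = 880 (High intake, non-case), c = 545 (Low intake, case), d = 2556.
Risk in exposed = 1218/2098 = 0.58055; risk in unexposed = 545/3101 = 0.17575.
RR = 0.58055 / 0.17575 = 3.30329
The risk among the exposed is 3.30 times that among the unexposed.

3.303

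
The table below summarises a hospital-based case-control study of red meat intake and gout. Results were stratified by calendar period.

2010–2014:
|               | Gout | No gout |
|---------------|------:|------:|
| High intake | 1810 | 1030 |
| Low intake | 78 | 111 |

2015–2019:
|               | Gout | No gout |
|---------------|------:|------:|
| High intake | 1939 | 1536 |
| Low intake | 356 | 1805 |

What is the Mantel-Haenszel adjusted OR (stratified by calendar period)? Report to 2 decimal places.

OR_MH = Σ(aᵢdᵢ/nᵢ) / Σ(bᵢcᵢ/nᵢ), where nᵢ is the stratum total.
Stratum 1 (2010–2014): n = 3029; a·d/n = 1810·111/3029 = 66.3288; b·c/n = 1030·78/3029 = 26.5236
Stratum 2 (2015–2019): n = 5636; a·d/n = 1939·1805/5636 = 620.9892; b·c/n = 1536·356/5636 = 97.0220
OR_MH = (66.3288 + 620.9892) / (26.5236 + 97.0220) = 687.3180 / 123.5456 = 5.56327

5.56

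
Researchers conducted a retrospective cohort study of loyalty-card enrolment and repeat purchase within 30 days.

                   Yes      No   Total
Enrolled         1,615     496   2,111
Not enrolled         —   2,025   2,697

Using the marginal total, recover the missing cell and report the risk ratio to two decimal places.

3.07

The missing cell is in the unexposed row: 2697 − 2025 = 672.
So a = 1615, b = 496, c = 672, d = 2025.
RR = [a/(a+b)] / [c/(c+d)] = (1615/2111) / (672/2697) = 0.76504/0.24917 = 3.07041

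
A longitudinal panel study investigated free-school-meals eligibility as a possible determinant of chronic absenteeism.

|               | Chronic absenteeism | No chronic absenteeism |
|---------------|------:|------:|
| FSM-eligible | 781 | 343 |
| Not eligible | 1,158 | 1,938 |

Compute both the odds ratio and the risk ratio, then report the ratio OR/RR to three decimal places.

Cells: a = 781, b = 343, c = 1158, d = 1938.
OR = (781·1938)/(343·1158) = 1513578/397194 = 3.81068
Risk in exposed = 781/1124 = 0.69484; risk in unexposed = 1158/3096 = 0.37403; RR = 1.85771
OR/RR = 3.81068 / 1.85771 = 2.05128
The outcome is not rare, so the OR lies further from 1 than the RR.

2.051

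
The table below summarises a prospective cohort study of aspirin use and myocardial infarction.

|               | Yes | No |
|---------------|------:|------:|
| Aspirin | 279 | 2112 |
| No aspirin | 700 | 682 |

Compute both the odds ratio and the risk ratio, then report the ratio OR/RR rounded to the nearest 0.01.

Cells: a = 279, b = 2112, c = 700, d = 682.
OR = (279·682)/(2112·700) = 190278/1478400 = 0.12871
Risk in exposed = 279/2391 = 0.11669; risk in unexposed = 700/1382 = 0.50651; RR = 0.23037
OR/RR = 0.12871 / 0.23037 = 0.55868
The outcome is not rare, so the OR lies further from 1 than the RR.

0.56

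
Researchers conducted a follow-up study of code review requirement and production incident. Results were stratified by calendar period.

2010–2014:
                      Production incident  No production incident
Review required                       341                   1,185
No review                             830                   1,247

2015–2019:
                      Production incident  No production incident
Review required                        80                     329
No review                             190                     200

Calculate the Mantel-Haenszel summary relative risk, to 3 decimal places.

0.525

RR_MH = Σ(aᵢ·n₀ᵢ/nᵢ) / Σ(cᵢ·n₁ᵢ/nᵢ), with n₁ᵢ = aᵢ+bᵢ (exposed), n₀ᵢ = cᵢ+dᵢ (unexposed), nᵢ = n₁ᵢ+n₀ᵢ.
Stratum 1 (2010–2014): n₁ = 1526, n₀ = 2077, n = 3603; a·n₀/n = 341·2077/3603 = 196.5742; c·n₁/n = 830·1526/3603 = 351.5348
Stratum 2 (2015–2019): n₁ = 409, n₀ = 390, n = 799; a·n₀/n = 80·390/799 = 39.0488; c·n₁/n = 190·409/799 = 97.2591
RR_MH = (196.5742 + 39.0488) / (351.5348 + 97.2591) = 235.6231 / 448.7939 = 0.52501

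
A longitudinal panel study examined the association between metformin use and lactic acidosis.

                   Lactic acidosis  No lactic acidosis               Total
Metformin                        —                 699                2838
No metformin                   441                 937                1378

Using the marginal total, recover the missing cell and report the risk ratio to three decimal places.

2.355

The missing cell is in the exposed row: 2838 − 699 = 2139.
So a = 2139, b = 699, c = 441, d = 937.
RR = [a/(a+b)] / [c/(c+d)] = (2139/2838) / (441/1378) = 0.75370/0.32003 = 2.35510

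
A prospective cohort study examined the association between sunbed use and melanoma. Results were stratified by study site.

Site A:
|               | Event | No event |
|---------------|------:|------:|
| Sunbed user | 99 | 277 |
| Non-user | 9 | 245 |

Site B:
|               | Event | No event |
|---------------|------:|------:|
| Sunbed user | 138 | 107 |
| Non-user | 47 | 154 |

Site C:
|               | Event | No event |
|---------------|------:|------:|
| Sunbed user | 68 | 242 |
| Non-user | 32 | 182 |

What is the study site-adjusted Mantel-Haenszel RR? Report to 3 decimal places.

2.591

RR_MH = Σ(aᵢ·n₀ᵢ/nᵢ) / Σ(cᵢ·n₁ᵢ/nᵢ), with n₁ᵢ = aᵢ+bᵢ (exposed), n₀ᵢ = cᵢ+dᵢ (unexposed), nᵢ = n₁ᵢ+n₀ᵢ.
Stratum 1 (Site A): n₁ = 376, n₀ = 254, n = 630; a·n₀/n = 99·254/630 = 39.9143; c·n₁/n = 9·376/630 = 5.3714
Stratum 2 (Site B): n₁ = 245, n₀ = 201, n = 446; a·n₀/n = 138·201/446 = 62.1928; c·n₁/n = 47·245/446 = 25.8184
Stratum 3 (Site C): n₁ = 310, n₀ = 214, n = 524; a·n₀/n = 68·214/524 = 27.7710; c·n₁/n = 32·310/524 = 18.9313
RR_MH = (39.9143 + 62.1928 + 27.7710) / (5.3714 + 25.8184 + 18.9313) = 129.8781 / 50.1211 = 2.59129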